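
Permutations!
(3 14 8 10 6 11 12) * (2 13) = [0, 1, 13, 14, 4, 5, 11, 7, 10, 9, 6, 12, 3, 2, 8] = (2 13)(3 14 8 10 6 11 12)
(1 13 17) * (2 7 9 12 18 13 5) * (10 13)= [0, 5, 7, 3, 4, 2, 6, 9, 8, 12, 13, 11, 18, 17, 14, 15, 16, 1, 10]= (1 5 2 7 9 12 18 10 13 17)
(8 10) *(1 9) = (1 9)(8 10) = [0, 9, 2, 3, 4, 5, 6, 7, 10, 1, 8]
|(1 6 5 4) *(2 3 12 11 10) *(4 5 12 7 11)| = |(1 6 12 4)(2 3 7 11 10)| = 20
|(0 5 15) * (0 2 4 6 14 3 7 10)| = |(0 5 15 2 4 6 14 3 7 10)| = 10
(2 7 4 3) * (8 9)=(2 7 4 3)(8 9)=[0, 1, 7, 2, 3, 5, 6, 4, 9, 8]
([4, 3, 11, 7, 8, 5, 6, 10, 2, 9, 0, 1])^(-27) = [0, 1, 2, 3, 4, 5, 6, 7, 8, 9, 10, 11]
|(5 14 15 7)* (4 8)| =4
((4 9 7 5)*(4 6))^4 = ((4 9 7 5 6))^4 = (4 6 5 7 9)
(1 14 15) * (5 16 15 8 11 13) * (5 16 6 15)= (1 14 8 11 13 16 5 6 15)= [0, 14, 2, 3, 4, 6, 15, 7, 11, 9, 10, 13, 12, 16, 8, 1, 5]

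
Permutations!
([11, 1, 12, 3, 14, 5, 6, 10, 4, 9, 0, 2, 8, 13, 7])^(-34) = (0 2 8 14 10 11 12 4 7)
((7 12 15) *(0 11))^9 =(15)(0 11)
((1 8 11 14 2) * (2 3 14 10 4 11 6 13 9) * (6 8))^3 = (1 9 6 2 13)(3 14) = ((1 6 13 9 2)(3 14)(4 11 10))^3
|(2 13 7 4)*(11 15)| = 4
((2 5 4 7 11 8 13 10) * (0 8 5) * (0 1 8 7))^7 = (0 11 4 7 5)(1 13 2 8 10)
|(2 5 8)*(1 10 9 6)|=12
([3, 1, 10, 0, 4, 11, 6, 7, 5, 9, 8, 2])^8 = (2 5 10 11 8)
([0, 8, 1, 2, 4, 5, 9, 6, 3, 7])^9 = [0, 8, 1, 2, 4, 5, 6, 7, 3, 9]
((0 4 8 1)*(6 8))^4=(0 1 8 6 4)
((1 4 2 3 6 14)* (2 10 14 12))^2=(1 10)(2 6)(3 12)(4 14)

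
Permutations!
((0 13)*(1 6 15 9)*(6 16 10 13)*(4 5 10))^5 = ((0 6 15 9 1 16 4 5 10 13))^5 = (0 16)(1 13)(4 6)(5 15)(9 10)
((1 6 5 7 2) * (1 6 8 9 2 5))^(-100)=(9)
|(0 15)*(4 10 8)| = |(0 15)(4 10 8)| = 6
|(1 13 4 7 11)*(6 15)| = 10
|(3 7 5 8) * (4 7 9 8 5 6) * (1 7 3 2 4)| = |(1 7 6)(2 4 3 9 8)| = 15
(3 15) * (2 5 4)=[0, 1, 5, 15, 2, 4, 6, 7, 8, 9, 10, 11, 12, 13, 14, 3]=(2 5 4)(3 15)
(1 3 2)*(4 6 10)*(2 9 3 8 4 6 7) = (1 8 4 7 2)(3 9)(6 10) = [0, 8, 1, 9, 7, 5, 10, 2, 4, 3, 6]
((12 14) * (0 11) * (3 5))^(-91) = (0 11)(3 5)(12 14)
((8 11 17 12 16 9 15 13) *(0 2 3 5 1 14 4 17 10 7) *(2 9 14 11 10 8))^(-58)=((0 9 15 13 2 3 5 1 11 8 10 7)(4 17 12 16 14))^(-58)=(0 15 2 5 11 10)(1 8 7 9 13 3)(4 12 14 17 16)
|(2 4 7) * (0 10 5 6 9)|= 15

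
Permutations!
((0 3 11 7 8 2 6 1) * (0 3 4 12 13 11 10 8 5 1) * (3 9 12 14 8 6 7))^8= ((0 4 14 8 2 7 5 1 9 12 13 11 3 10 6))^8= (0 9 4 12 14 13 8 11 2 3 7 10 5 6 1)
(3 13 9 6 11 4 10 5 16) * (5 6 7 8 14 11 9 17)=[0, 1, 2, 13, 10, 16, 9, 8, 14, 7, 6, 4, 12, 17, 11, 15, 3, 5]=(3 13 17 5 16)(4 10 6 9 7 8 14 11)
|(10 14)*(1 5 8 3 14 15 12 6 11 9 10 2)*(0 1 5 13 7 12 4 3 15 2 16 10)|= 72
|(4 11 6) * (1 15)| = |(1 15)(4 11 6)| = 6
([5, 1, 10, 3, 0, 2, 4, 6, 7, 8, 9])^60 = (0 7 10)(2 4 8)(5 6 9)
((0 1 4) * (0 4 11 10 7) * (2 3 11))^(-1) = (0 7 10 11 3 2 1)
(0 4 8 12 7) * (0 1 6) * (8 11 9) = [4, 6, 2, 3, 11, 5, 0, 1, 12, 8, 10, 9, 7] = (0 4 11 9 8 12 7 1 6)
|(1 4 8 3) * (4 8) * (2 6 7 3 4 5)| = 8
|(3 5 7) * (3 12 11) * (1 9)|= |(1 9)(3 5 7 12 11)|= 10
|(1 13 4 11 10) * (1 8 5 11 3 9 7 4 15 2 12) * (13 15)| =4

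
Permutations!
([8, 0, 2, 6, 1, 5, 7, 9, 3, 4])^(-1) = [1, 4, 2, 8, 9, 5, 3, 6, 0, 7]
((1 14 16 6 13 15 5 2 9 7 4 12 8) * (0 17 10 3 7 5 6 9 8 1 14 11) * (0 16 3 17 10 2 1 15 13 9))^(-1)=(0 16 11 1 5 9 6 15 12 4 7 3 14 8 2 17 10)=((0 10 17 2 8 14 3 7 4 12 15 6 9 5 1 11 16))^(-1)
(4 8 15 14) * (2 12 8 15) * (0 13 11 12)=(0 13 11 12 8 2)(4 15 14)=[13, 1, 0, 3, 15, 5, 6, 7, 2, 9, 10, 12, 8, 11, 4, 14]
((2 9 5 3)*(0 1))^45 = (0 1)(2 9 5 3)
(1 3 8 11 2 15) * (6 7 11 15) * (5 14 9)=(1 3 8 15)(2 6 7 11)(5 14 9)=[0, 3, 6, 8, 4, 14, 7, 11, 15, 5, 10, 2, 12, 13, 9, 1]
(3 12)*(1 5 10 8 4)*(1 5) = (3 12)(4 5 10 8) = [0, 1, 2, 12, 5, 10, 6, 7, 4, 9, 8, 11, 3]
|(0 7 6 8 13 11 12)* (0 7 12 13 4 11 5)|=|(0 12 7 6 8 4 11 13 5)|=9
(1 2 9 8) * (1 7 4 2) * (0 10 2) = [10, 1, 9, 3, 0, 5, 6, 4, 7, 8, 2] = (0 10 2 9 8 7 4)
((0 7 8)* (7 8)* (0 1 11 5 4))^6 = (11) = ((0 8 1 11 5 4))^6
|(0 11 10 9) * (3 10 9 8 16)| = |(0 11 9)(3 10 8 16)| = 12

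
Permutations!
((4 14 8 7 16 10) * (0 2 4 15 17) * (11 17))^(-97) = ((0 2 4 14 8 7 16 10 15 11 17))^(-97) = (0 4 8 16 15 17 2 14 7 10 11)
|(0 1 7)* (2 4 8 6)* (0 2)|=7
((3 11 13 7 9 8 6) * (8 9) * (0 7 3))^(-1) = ((0 7 8 6)(3 11 13))^(-1) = (0 6 8 7)(3 13 11)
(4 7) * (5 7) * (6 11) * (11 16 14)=(4 5 7)(6 16 14 11)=[0, 1, 2, 3, 5, 7, 16, 4, 8, 9, 10, 6, 12, 13, 11, 15, 14]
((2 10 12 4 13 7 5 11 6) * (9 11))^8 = ((2 10 12 4 13 7 5 9 11 6))^8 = (2 11 5 13 12)(4 10 6 9 7)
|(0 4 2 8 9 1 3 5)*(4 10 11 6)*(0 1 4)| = 12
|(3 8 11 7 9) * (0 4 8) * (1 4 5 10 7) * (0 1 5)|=9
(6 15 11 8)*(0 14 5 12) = (0 14 5 12)(6 15 11 8) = [14, 1, 2, 3, 4, 12, 15, 7, 6, 9, 10, 8, 0, 13, 5, 11]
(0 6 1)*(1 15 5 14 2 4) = (0 6 15 5 14 2 4 1) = [6, 0, 4, 3, 1, 14, 15, 7, 8, 9, 10, 11, 12, 13, 2, 5]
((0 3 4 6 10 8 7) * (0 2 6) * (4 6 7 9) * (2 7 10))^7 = ((0 3 6 2 10 8 9 4))^7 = (0 4 9 8 10 2 6 3)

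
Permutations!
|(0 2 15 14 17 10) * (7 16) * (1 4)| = 6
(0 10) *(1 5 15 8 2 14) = (0 10)(1 5 15 8 2 14) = [10, 5, 14, 3, 4, 15, 6, 7, 2, 9, 0, 11, 12, 13, 1, 8]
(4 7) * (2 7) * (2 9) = (2 7 4 9) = [0, 1, 7, 3, 9, 5, 6, 4, 8, 2]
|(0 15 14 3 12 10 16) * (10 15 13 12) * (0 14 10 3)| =7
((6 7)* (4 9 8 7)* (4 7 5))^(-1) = ((4 9 8 5)(6 7))^(-1) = (4 5 8 9)(6 7)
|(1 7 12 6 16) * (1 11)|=|(1 7 12 6 16 11)|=6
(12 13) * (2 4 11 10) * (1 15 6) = (1 15 6)(2 4 11 10)(12 13) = [0, 15, 4, 3, 11, 5, 1, 7, 8, 9, 2, 10, 13, 12, 14, 6]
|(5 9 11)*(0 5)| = 4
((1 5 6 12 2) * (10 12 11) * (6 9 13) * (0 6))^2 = (0 11 12 1 9)(2 5 13 6 10)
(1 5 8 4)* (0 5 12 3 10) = [5, 12, 2, 10, 1, 8, 6, 7, 4, 9, 0, 11, 3] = (0 5 8 4 1 12 3 10)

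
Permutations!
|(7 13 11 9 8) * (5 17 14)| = |(5 17 14)(7 13 11 9 8)| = 15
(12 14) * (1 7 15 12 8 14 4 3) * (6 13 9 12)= [0, 7, 2, 1, 3, 5, 13, 15, 14, 12, 10, 11, 4, 9, 8, 6]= (1 7 15 6 13 9 12 4 3)(8 14)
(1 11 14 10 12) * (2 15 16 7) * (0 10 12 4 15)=[10, 11, 0, 3, 15, 5, 6, 2, 8, 9, 4, 14, 1, 13, 12, 16, 7]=(0 10 4 15 16 7 2)(1 11 14 12)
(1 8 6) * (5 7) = [0, 8, 2, 3, 4, 7, 1, 5, 6] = (1 8 6)(5 7)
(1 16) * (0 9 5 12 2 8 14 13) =(0 9 5 12 2 8 14 13)(1 16) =[9, 16, 8, 3, 4, 12, 6, 7, 14, 5, 10, 11, 2, 0, 13, 15, 1]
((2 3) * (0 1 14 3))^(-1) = (0 2 3 14 1)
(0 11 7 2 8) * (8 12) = (0 11 7 2 12 8) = [11, 1, 12, 3, 4, 5, 6, 2, 0, 9, 10, 7, 8]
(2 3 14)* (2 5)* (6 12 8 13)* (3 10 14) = (2 10 14 5)(6 12 8 13) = [0, 1, 10, 3, 4, 2, 12, 7, 13, 9, 14, 11, 8, 6, 5]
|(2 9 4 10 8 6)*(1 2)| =|(1 2 9 4 10 8 6)| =7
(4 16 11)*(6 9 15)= (4 16 11)(6 9 15)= [0, 1, 2, 3, 16, 5, 9, 7, 8, 15, 10, 4, 12, 13, 14, 6, 11]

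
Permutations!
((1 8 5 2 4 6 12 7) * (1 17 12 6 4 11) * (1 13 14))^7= (7 17 12)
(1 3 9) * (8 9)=(1 3 8 9)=[0, 3, 2, 8, 4, 5, 6, 7, 9, 1]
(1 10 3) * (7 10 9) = (1 9 7 10 3) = [0, 9, 2, 1, 4, 5, 6, 10, 8, 7, 3]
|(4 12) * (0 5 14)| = 6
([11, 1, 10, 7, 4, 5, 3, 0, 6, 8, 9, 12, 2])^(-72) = [3, 1, 11, 8, 4, 5, 9, 6, 10, 2, 12, 7, 0]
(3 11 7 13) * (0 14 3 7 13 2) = (0 14 3 11 13 7 2) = [14, 1, 0, 11, 4, 5, 6, 2, 8, 9, 10, 13, 12, 7, 3]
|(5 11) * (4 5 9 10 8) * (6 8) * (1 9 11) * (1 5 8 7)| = |(11)(1 9 10 6 7)(4 8)| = 10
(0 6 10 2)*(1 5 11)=[6, 5, 0, 3, 4, 11, 10, 7, 8, 9, 2, 1]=(0 6 10 2)(1 5 11)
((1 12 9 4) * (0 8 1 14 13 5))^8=(0 5 13 14 4 9 12 1 8)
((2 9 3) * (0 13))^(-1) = (0 13)(2 3 9)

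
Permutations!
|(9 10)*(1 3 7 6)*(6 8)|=10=|(1 3 7 8 6)(9 10)|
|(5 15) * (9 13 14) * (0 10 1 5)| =|(0 10 1 5 15)(9 13 14)| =15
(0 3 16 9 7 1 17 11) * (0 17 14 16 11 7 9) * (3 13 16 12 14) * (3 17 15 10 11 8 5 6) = [13, 17, 2, 8, 4, 6, 3, 1, 5, 9, 11, 15, 14, 16, 12, 10, 0, 7] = (0 13 16)(1 17 7)(3 8 5 6)(10 11 15)(12 14)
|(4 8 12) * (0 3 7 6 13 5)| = |(0 3 7 6 13 5)(4 8 12)| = 6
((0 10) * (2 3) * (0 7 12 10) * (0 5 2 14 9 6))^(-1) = ((0 5 2 3 14 9 6)(7 12 10))^(-1) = (0 6 9 14 3 2 5)(7 10 12)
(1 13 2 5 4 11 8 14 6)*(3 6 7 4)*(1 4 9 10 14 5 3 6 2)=(1 13)(2 3)(4 11 8 5 6)(7 9 10 14)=[0, 13, 3, 2, 11, 6, 4, 9, 5, 10, 14, 8, 12, 1, 7]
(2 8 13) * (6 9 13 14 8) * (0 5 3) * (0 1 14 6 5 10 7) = [10, 14, 5, 1, 4, 3, 9, 0, 6, 13, 7, 11, 12, 2, 8] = (0 10 7)(1 14 8 6 9 13 2 5 3)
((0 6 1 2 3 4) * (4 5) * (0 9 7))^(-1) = ((0 6 1 2 3 5 4 9 7))^(-1) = (0 7 9 4 5 3 2 1 6)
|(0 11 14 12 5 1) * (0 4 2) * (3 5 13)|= 10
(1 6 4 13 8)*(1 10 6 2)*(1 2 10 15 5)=(1 10 6 4 13 8 15 5)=[0, 10, 2, 3, 13, 1, 4, 7, 15, 9, 6, 11, 12, 8, 14, 5]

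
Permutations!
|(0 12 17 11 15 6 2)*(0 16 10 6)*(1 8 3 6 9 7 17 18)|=|(0 12 18 1 8 3 6 2 16 10 9 7 17 11 15)|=15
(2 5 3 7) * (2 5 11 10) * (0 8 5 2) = (0 8 5 3 7 2 11 10) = [8, 1, 11, 7, 4, 3, 6, 2, 5, 9, 0, 10]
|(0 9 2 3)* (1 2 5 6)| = |(0 9 5 6 1 2 3)| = 7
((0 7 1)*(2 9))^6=(9)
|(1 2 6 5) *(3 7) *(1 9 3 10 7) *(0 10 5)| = 9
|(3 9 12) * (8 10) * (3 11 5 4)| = |(3 9 12 11 5 4)(8 10)| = 6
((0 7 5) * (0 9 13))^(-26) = ((0 7 5 9 13))^(-26) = (0 13 9 5 7)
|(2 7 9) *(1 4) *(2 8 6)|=10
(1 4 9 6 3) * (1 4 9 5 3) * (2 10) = (1 9 6)(2 10)(3 4 5) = [0, 9, 10, 4, 5, 3, 1, 7, 8, 6, 2]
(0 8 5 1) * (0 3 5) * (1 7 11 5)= (0 8)(1 3)(5 7 11)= [8, 3, 2, 1, 4, 7, 6, 11, 0, 9, 10, 5]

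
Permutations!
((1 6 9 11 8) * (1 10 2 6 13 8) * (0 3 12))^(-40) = ((0 3 12)(1 13 8 10 2 6 9 11))^(-40) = (13)(0 12 3)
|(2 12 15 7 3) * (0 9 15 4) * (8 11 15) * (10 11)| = |(0 9 8 10 11 15 7 3 2 12 4)| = 11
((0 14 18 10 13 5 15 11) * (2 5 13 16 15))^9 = ((0 14 18 10 16 15 11)(2 5))^9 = (0 18 16 11 14 10 15)(2 5)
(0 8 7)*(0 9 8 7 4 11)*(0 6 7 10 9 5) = [10, 1, 2, 3, 11, 0, 7, 5, 4, 8, 9, 6] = (0 10 9 8 4 11 6 7 5)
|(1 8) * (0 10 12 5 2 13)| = 6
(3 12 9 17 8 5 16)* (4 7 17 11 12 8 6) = (3 8 5 16)(4 7 17 6)(9 11 12) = [0, 1, 2, 8, 7, 16, 4, 17, 5, 11, 10, 12, 9, 13, 14, 15, 3, 6]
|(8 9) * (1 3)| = |(1 3)(8 9)| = 2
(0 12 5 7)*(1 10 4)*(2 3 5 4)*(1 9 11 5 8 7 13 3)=(0 12 4 9 11 5 13 3 8 7)(1 10 2)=[12, 10, 1, 8, 9, 13, 6, 0, 7, 11, 2, 5, 4, 3]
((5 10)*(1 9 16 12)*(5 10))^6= ((1 9 16 12))^6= (1 16)(9 12)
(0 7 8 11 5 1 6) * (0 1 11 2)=[7, 6, 0, 3, 4, 11, 1, 8, 2, 9, 10, 5]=(0 7 8 2)(1 6)(5 11)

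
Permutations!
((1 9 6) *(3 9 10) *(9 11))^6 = (11)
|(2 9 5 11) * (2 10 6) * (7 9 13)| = |(2 13 7 9 5 11 10 6)| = 8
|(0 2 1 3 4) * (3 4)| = |(0 2 1 4)| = 4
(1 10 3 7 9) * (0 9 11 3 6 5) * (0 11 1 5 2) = (0 9 5 11 3 7 1 10 6 2) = [9, 10, 0, 7, 4, 11, 2, 1, 8, 5, 6, 3]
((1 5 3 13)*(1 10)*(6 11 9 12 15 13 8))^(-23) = (1 10 13 15 12 9 11 6 8 3 5)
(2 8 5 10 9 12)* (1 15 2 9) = (1 15 2 8 5 10)(9 12) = [0, 15, 8, 3, 4, 10, 6, 7, 5, 12, 1, 11, 9, 13, 14, 2]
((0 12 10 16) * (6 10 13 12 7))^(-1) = ((0 7 6 10 16)(12 13))^(-1) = (0 16 10 6 7)(12 13)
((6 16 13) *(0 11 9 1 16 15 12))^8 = (0 12 15 6 13 16 1 9 11)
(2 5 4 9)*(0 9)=(0 9 2 5 4)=[9, 1, 5, 3, 0, 4, 6, 7, 8, 2]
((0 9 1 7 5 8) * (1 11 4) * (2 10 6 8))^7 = ((0 9 11 4 1 7 5 2 10 6 8))^7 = (0 2 4 8 5 11 6 7 9 10 1)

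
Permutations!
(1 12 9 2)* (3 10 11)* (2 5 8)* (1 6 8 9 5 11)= (1 12 5 9 11 3 10)(2 6 8)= [0, 12, 6, 10, 4, 9, 8, 7, 2, 11, 1, 3, 5]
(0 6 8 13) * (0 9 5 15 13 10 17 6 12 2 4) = (0 12 2 4)(5 15 13 9)(6 8 10 17) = [12, 1, 4, 3, 0, 15, 8, 7, 10, 5, 17, 11, 2, 9, 14, 13, 16, 6]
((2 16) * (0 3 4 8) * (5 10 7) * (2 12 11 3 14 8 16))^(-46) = (0 8 14)(3 11 12 16 4)(5 7 10)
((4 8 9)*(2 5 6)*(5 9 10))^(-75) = (2 4 10 6 9 8 5)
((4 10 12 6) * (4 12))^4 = ((4 10)(6 12))^4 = (12)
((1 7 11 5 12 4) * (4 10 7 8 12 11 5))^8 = (12)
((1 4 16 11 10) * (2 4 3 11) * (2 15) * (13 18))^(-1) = ((1 3 11 10)(2 4 16 15)(13 18))^(-1) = (1 10 11 3)(2 15 16 4)(13 18)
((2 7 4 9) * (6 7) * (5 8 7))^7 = ((2 6 5 8 7 4 9))^7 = (9)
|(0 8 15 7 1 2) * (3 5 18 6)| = |(0 8 15 7 1 2)(3 5 18 6)| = 12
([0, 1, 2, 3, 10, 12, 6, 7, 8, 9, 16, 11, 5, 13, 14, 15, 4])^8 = (4 16 10)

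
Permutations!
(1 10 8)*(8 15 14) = (1 10 15 14 8) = [0, 10, 2, 3, 4, 5, 6, 7, 1, 9, 15, 11, 12, 13, 8, 14]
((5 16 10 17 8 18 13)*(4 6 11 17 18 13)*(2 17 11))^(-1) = ((2 17 8 13 5 16 10 18 4 6))^(-1) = (2 6 4 18 10 16 5 13 8 17)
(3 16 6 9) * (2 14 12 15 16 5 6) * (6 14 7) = (2 7 6 9 3 5 14 12 15 16) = [0, 1, 7, 5, 4, 14, 9, 6, 8, 3, 10, 11, 15, 13, 12, 16, 2]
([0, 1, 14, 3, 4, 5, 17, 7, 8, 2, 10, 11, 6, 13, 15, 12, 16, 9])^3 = (2 12 9 15 17 14 6)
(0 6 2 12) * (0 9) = (0 6 2 12 9) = [6, 1, 12, 3, 4, 5, 2, 7, 8, 0, 10, 11, 9]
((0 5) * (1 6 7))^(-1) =((0 5)(1 6 7))^(-1) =(0 5)(1 7 6)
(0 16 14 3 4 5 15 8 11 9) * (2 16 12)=[12, 1, 16, 4, 5, 15, 6, 7, 11, 0, 10, 9, 2, 13, 3, 8, 14]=(0 12 2 16 14 3 4 5 15 8 11 9)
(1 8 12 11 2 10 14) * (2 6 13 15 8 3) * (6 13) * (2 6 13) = (1 3 6 13 15 8 12 11 2 10 14) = [0, 3, 10, 6, 4, 5, 13, 7, 12, 9, 14, 2, 11, 15, 1, 8]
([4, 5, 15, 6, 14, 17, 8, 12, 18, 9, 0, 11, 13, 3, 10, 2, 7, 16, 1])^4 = (1 7 6 5 12 8 17 13 18 16 3)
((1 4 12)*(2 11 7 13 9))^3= (2 13 11 9 7)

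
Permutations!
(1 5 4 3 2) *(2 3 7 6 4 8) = (1 5 8 2)(4 7 6) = [0, 5, 1, 3, 7, 8, 4, 6, 2]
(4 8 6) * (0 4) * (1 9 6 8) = (0 4 1 9 6) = [4, 9, 2, 3, 1, 5, 0, 7, 8, 6]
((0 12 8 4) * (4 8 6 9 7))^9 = ((0 12 6 9 7 4))^9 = (0 9)(4 6)(7 12)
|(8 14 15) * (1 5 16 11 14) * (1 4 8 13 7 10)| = |(1 5 16 11 14 15 13 7 10)(4 8)| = 18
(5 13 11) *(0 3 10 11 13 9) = (13)(0 3 10 11 5 9) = [3, 1, 2, 10, 4, 9, 6, 7, 8, 0, 11, 5, 12, 13]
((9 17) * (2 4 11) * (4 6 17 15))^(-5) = (2 17 15 11 6 9 4) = ((2 6 17 9 15 4 11))^(-5)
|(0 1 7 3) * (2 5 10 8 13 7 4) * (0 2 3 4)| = |(0 1)(2 5 10 8 13 7 4 3)| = 8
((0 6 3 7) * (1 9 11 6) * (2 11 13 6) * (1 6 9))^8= ((0 6 3 7)(2 11)(9 13))^8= (13)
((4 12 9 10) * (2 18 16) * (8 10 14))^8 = ((2 18 16)(4 12 9 14 8 10))^8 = (2 16 18)(4 9 8)(10 12 14)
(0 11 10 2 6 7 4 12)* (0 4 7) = (0 11 10 2 6)(4 12) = [11, 1, 6, 3, 12, 5, 0, 7, 8, 9, 2, 10, 4]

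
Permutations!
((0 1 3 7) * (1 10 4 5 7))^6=((0 10 4 5 7)(1 3))^6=(0 10 4 5 7)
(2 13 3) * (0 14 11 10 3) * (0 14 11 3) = (0 11 10)(2 13 14 3) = [11, 1, 13, 2, 4, 5, 6, 7, 8, 9, 0, 10, 12, 14, 3]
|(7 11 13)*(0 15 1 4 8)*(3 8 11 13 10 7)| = |(0 15 1 4 11 10 7 13 3 8)| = 10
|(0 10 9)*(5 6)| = |(0 10 9)(5 6)| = 6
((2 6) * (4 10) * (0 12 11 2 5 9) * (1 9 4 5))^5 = ((0 12 11 2 6 1 9)(4 10 5))^5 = (0 1 2 12 9 6 11)(4 5 10)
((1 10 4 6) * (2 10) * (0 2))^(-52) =(0 10 6)(1 2 4)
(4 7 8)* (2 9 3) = (2 9 3)(4 7 8) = [0, 1, 9, 2, 7, 5, 6, 8, 4, 3]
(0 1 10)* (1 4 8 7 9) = (0 4 8 7 9 1 10) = [4, 10, 2, 3, 8, 5, 6, 9, 7, 1, 0]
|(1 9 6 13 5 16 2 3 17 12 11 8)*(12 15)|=|(1 9 6 13 5 16 2 3 17 15 12 11 8)|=13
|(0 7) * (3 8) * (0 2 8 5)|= 6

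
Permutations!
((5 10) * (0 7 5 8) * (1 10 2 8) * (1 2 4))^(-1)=((0 7 5 4 1 10 2 8))^(-1)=(0 8 2 10 1 4 5 7)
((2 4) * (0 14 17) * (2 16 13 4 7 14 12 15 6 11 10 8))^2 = (0 15 11 8 7 17 12 6 10 2 14)(4 13 16)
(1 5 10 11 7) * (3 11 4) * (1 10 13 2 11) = (1 5 13 2 11 7 10 4 3) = [0, 5, 11, 1, 3, 13, 6, 10, 8, 9, 4, 7, 12, 2]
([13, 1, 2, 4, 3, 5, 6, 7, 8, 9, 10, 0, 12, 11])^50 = [11, 1, 2, 3, 4, 5, 6, 7, 8, 9, 10, 13, 12, 0]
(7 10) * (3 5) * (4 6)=(3 5)(4 6)(7 10)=[0, 1, 2, 5, 6, 3, 4, 10, 8, 9, 7]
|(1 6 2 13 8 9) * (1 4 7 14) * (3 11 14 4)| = 18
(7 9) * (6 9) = (6 9 7) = [0, 1, 2, 3, 4, 5, 9, 6, 8, 7]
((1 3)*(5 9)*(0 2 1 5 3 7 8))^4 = ((0 2 1 7 8)(3 5 9))^4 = (0 8 7 1 2)(3 5 9)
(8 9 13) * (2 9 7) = (2 9 13 8 7) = [0, 1, 9, 3, 4, 5, 6, 2, 7, 13, 10, 11, 12, 8]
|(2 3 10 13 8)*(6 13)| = 6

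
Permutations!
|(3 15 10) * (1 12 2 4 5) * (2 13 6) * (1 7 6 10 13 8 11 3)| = 40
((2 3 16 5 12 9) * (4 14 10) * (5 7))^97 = (2 9 12 5 7 16 3)(4 14 10)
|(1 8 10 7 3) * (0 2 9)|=|(0 2 9)(1 8 10 7 3)|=15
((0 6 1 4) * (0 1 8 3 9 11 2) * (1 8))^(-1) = ((0 6 1 4 8 3 9 11 2))^(-1) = (0 2 11 9 3 8 4 1 6)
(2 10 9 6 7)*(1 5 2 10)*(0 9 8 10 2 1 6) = [9, 5, 6, 3, 4, 1, 7, 2, 10, 0, 8] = (0 9)(1 5)(2 6 7)(8 10)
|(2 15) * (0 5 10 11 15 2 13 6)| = 7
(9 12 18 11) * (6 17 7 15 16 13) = [0, 1, 2, 3, 4, 5, 17, 15, 8, 12, 10, 9, 18, 6, 14, 16, 13, 7, 11] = (6 17 7 15 16 13)(9 12 18 11)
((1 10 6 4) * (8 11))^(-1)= ((1 10 6 4)(8 11))^(-1)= (1 4 6 10)(8 11)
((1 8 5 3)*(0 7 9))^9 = (9)(1 8 5 3)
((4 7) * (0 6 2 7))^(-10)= ((0 6 2 7 4))^(-10)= (7)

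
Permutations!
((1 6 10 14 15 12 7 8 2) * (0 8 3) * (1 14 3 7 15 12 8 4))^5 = ((0 4 1 6 10 3)(2 14 12 15 8))^5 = (15)(0 3 10 6 1 4)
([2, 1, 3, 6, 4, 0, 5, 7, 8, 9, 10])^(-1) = (10)(0 5 6 3 2)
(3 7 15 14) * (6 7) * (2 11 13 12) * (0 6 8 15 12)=(0 6 7 12 2 11 13)(3 8 15 14)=[6, 1, 11, 8, 4, 5, 7, 12, 15, 9, 10, 13, 2, 0, 3, 14]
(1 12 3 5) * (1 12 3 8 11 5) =(1 3)(5 12 8 11) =[0, 3, 2, 1, 4, 12, 6, 7, 11, 9, 10, 5, 8]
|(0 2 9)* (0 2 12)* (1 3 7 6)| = 4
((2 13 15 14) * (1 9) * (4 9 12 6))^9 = (1 9 4 6 12)(2 13 15 14) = ((1 12 6 4 9)(2 13 15 14))^9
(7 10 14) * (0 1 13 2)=(0 1 13 2)(7 10 14)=[1, 13, 0, 3, 4, 5, 6, 10, 8, 9, 14, 11, 12, 2, 7]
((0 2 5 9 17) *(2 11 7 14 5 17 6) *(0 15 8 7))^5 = ((0 11)(2 17 15 8 7 14 5 9 6))^5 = (0 11)(2 14 17 5 15 9 8 6 7)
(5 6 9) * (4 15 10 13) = (4 15 10 13)(5 6 9) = [0, 1, 2, 3, 15, 6, 9, 7, 8, 5, 13, 11, 12, 4, 14, 10]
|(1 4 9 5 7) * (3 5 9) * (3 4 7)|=2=|(9)(1 7)(3 5)|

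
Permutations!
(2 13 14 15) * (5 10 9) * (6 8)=(2 13 14 15)(5 10 9)(6 8)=[0, 1, 13, 3, 4, 10, 8, 7, 6, 5, 9, 11, 12, 14, 15, 2]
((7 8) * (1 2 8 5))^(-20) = ((1 2 8 7 5))^(-20) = (8)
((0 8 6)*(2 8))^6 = ((0 2 8 6))^6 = (0 8)(2 6)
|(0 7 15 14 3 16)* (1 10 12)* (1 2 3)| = 10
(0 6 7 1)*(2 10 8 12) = (0 6 7 1)(2 10 8 12) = [6, 0, 10, 3, 4, 5, 7, 1, 12, 9, 8, 11, 2]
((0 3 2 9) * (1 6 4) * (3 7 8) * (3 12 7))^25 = (0 3 2 9)(1 6 4)(7 8 12)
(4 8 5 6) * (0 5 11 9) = (0 5 6 4 8 11 9) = [5, 1, 2, 3, 8, 6, 4, 7, 11, 0, 10, 9]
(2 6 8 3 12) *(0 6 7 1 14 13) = (0 6 8 3 12 2 7 1 14 13) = [6, 14, 7, 12, 4, 5, 8, 1, 3, 9, 10, 11, 2, 0, 13]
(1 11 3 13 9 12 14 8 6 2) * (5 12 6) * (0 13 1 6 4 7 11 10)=[13, 10, 6, 1, 7, 12, 2, 11, 5, 4, 0, 3, 14, 9, 8]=(0 13 9 4 7 11 3 1 10)(2 6)(5 12 14 8)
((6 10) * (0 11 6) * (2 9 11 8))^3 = (0 9 10 2 6 8 11)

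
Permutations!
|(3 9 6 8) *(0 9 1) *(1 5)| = 7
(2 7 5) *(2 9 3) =(2 7 5 9 3) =[0, 1, 7, 2, 4, 9, 6, 5, 8, 3]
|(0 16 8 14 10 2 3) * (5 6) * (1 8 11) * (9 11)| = |(0 16 9 11 1 8 14 10 2 3)(5 6)| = 10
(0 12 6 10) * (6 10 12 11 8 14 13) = (0 11 8 14 13 6 12 10) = [11, 1, 2, 3, 4, 5, 12, 7, 14, 9, 0, 8, 10, 6, 13]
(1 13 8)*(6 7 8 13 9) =(13)(1 9 6 7 8) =[0, 9, 2, 3, 4, 5, 7, 8, 1, 6, 10, 11, 12, 13]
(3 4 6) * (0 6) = (0 6 3 4) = [6, 1, 2, 4, 0, 5, 3]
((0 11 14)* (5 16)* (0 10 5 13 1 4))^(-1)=(0 4 1 13 16 5 10 14 11)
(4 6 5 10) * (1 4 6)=(1 4)(5 10 6)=[0, 4, 2, 3, 1, 10, 5, 7, 8, 9, 6]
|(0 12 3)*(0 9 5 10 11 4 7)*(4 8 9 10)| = |(0 12 3 10 11 8 9 5 4 7)| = 10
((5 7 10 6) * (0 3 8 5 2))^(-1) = (0 2 6 10 7 5 8 3)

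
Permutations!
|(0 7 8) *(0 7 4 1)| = 6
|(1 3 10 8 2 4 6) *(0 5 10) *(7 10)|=10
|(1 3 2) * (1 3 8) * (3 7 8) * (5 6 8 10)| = 8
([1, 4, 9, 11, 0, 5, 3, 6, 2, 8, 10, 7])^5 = (0 4 1)(2 8 9)(3 11 7 6)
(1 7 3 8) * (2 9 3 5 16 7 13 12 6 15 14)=(1 13 12 6 15 14 2 9 3 8)(5 16 7)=[0, 13, 9, 8, 4, 16, 15, 5, 1, 3, 10, 11, 6, 12, 2, 14, 7]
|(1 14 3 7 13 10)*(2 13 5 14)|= 4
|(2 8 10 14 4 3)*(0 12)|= |(0 12)(2 8 10 14 4 3)|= 6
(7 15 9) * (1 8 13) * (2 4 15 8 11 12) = [0, 11, 4, 3, 15, 5, 6, 8, 13, 7, 10, 12, 2, 1, 14, 9] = (1 11 12 2 4 15 9 7 8 13)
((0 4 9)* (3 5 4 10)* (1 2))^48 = ((0 10 3 5 4 9)(1 2))^48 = (10)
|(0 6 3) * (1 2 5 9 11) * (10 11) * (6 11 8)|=|(0 11 1 2 5 9 10 8 6 3)|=10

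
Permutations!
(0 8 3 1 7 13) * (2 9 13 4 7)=(0 8 3 1 2 9 13)(4 7)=[8, 2, 9, 1, 7, 5, 6, 4, 3, 13, 10, 11, 12, 0]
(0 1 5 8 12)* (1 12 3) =(0 12)(1 5 8 3) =[12, 5, 2, 1, 4, 8, 6, 7, 3, 9, 10, 11, 0]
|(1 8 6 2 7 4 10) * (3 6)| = |(1 8 3 6 2 7 4 10)| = 8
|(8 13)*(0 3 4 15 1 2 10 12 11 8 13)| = 10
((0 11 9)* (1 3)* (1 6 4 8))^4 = ((0 11 9)(1 3 6 4 8))^4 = (0 11 9)(1 8 4 6 3)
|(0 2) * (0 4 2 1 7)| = |(0 1 7)(2 4)| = 6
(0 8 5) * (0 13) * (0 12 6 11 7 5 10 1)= (0 8 10 1)(5 13 12 6 11 7)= [8, 0, 2, 3, 4, 13, 11, 5, 10, 9, 1, 7, 6, 12]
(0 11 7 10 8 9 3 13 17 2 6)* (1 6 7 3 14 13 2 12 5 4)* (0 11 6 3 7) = [6, 3, 0, 2, 1, 4, 11, 10, 9, 14, 8, 7, 5, 17, 13, 15, 16, 12] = (0 6 11 7 10 8 9 14 13 17 12 5 4 1 3 2)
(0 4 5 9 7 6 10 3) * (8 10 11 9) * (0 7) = [4, 1, 2, 7, 5, 8, 11, 6, 10, 0, 3, 9] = (0 4 5 8 10 3 7 6 11 9)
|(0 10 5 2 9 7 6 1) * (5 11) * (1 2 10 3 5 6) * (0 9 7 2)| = |(0 3 5 10 11 6)(1 9 2 7)| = 12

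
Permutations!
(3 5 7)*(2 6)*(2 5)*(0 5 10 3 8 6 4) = [5, 1, 4, 2, 0, 7, 10, 8, 6, 9, 3] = (0 5 7 8 6 10 3 2 4)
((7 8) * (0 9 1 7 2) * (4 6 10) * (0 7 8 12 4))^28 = ((0 9 1 8 2 7 12 4 6 10))^28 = (0 6 12 2 1)(4 7 8 9 10)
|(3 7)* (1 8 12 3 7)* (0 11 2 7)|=4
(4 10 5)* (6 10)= (4 6 10 5)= [0, 1, 2, 3, 6, 4, 10, 7, 8, 9, 5]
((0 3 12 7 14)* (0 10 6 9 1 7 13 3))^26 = (1 14 6)(3 13 12)(7 10 9)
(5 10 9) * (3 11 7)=[0, 1, 2, 11, 4, 10, 6, 3, 8, 5, 9, 7]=(3 11 7)(5 10 9)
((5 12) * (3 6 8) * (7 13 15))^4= ((3 6 8)(5 12)(7 13 15))^4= (3 6 8)(7 13 15)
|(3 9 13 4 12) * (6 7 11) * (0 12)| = 6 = |(0 12 3 9 13 4)(6 7 11)|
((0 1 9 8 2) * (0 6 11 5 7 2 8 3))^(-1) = ((0 1 9 3)(2 6 11 5 7))^(-1) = (0 3 9 1)(2 7 5 11 6)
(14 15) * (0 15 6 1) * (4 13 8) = (0 15 14 6 1)(4 13 8) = [15, 0, 2, 3, 13, 5, 1, 7, 4, 9, 10, 11, 12, 8, 6, 14]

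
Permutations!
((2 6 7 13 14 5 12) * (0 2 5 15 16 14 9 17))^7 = (17)(5 12)(14 15 16) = ((0 2 6 7 13 9 17)(5 12)(14 15 16))^7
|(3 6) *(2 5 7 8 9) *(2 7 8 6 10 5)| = |(3 10 5 8 9 7 6)| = 7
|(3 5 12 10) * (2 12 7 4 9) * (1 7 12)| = 20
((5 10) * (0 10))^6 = ((0 10 5))^6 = (10)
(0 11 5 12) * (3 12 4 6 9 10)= (0 11 5 4 6 9 10 3 12)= [11, 1, 2, 12, 6, 4, 9, 7, 8, 10, 3, 5, 0]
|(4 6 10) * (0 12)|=6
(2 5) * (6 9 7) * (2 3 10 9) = (2 5 3 10 9 7 6) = [0, 1, 5, 10, 4, 3, 2, 6, 8, 7, 9]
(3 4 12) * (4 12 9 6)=(3 12)(4 9 6)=[0, 1, 2, 12, 9, 5, 4, 7, 8, 6, 10, 11, 3]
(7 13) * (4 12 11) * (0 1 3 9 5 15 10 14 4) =(0 1 3 9 5 15 10 14 4 12 11)(7 13) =[1, 3, 2, 9, 12, 15, 6, 13, 8, 5, 14, 0, 11, 7, 4, 10]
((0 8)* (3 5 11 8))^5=(11)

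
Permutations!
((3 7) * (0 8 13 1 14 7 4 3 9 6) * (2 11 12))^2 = (0 13 14 9)(1 7 6 8)(2 12 11)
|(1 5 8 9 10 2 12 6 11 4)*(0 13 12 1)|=|(0 13 12 6 11 4)(1 5 8 9 10 2)|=6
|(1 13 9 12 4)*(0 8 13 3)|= |(0 8 13 9 12 4 1 3)|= 8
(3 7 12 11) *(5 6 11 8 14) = (3 7 12 8 14 5 6 11) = [0, 1, 2, 7, 4, 6, 11, 12, 14, 9, 10, 3, 8, 13, 5]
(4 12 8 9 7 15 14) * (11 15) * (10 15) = (4 12 8 9 7 11 10 15 14) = [0, 1, 2, 3, 12, 5, 6, 11, 9, 7, 15, 10, 8, 13, 4, 14]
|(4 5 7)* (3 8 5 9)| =|(3 8 5 7 4 9)| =6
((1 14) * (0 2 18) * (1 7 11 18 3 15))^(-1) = ((0 2 3 15 1 14 7 11 18))^(-1) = (0 18 11 7 14 1 15 3 2)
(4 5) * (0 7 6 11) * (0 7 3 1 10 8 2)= (0 3 1 10 8 2)(4 5)(6 11 7)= [3, 10, 0, 1, 5, 4, 11, 6, 2, 9, 8, 7]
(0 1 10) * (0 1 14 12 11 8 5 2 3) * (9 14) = (0 9 14 12 11 8 5 2 3)(1 10) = [9, 10, 3, 0, 4, 2, 6, 7, 5, 14, 1, 8, 11, 13, 12]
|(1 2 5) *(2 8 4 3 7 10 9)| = 9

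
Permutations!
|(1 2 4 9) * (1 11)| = |(1 2 4 9 11)| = 5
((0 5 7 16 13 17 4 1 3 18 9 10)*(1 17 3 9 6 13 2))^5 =(0 1 7 10 2 5 9 16)(3 18 6 13)(4 17)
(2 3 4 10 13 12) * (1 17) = (1 17)(2 3 4 10 13 12) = [0, 17, 3, 4, 10, 5, 6, 7, 8, 9, 13, 11, 2, 12, 14, 15, 16, 1]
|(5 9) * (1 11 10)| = 6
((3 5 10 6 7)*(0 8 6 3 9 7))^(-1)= (0 6 8)(3 10 5)(7 9)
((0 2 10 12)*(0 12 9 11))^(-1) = (12)(0 11 9 10 2) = ((12)(0 2 10 9 11))^(-1)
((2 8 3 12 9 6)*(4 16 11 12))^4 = (2 16 6 4 9 3 12 8 11)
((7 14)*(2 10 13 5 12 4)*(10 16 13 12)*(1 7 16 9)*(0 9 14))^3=((0 9 1 7)(2 14 16 13 5 10 12 4))^3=(0 7 1 9)(2 13 12 14 5 4 16 10)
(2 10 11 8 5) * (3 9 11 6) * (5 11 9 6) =(2 10 5)(3 6)(8 11) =[0, 1, 10, 6, 4, 2, 3, 7, 11, 9, 5, 8]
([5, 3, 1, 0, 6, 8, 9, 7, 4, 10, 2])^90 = [0, 1, 2, 3, 4, 5, 6, 7, 8, 9, 10]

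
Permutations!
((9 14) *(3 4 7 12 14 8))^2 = (3 7 14 8 4 12 9)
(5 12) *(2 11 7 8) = [0, 1, 11, 3, 4, 12, 6, 8, 2, 9, 10, 7, 5] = (2 11 7 8)(5 12)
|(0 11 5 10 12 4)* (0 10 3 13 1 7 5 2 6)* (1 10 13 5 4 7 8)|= |(0 11 2 6)(1 8)(3 5)(4 13 10 12 7)|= 20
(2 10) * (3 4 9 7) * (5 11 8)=[0, 1, 10, 4, 9, 11, 6, 3, 5, 7, 2, 8]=(2 10)(3 4 9 7)(5 11 8)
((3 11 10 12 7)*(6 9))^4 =((3 11 10 12 7)(6 9))^4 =(3 7 12 10 11)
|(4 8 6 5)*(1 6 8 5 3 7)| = 4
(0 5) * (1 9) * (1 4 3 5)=(0 1 9 4 3 5)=[1, 9, 2, 5, 3, 0, 6, 7, 8, 4]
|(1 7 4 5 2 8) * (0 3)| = 6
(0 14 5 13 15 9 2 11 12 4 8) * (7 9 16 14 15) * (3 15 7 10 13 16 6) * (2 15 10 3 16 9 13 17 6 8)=(0 7 13 3 10 17 6 16 14 5 9 15 8)(2 11 12 4)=[7, 1, 11, 10, 2, 9, 16, 13, 0, 15, 17, 12, 4, 3, 5, 8, 14, 6]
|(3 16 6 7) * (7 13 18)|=|(3 16 6 13 18 7)|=6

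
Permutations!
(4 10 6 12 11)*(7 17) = (4 10 6 12 11)(7 17) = [0, 1, 2, 3, 10, 5, 12, 17, 8, 9, 6, 4, 11, 13, 14, 15, 16, 7]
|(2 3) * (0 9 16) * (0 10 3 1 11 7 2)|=|(0 9 16 10 3)(1 11 7 2)|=20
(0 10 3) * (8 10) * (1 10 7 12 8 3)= (0 3)(1 10)(7 12 8)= [3, 10, 2, 0, 4, 5, 6, 12, 7, 9, 1, 11, 8]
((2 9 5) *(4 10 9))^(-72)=((2 4 10 9 5))^(-72)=(2 9 4 5 10)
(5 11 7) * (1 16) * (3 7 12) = (1 16)(3 7 5 11 12) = [0, 16, 2, 7, 4, 11, 6, 5, 8, 9, 10, 12, 3, 13, 14, 15, 1]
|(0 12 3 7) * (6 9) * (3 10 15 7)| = 10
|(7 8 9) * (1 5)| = 6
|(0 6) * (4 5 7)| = 6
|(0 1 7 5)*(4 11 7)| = |(0 1 4 11 7 5)| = 6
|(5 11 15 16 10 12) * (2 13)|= |(2 13)(5 11 15 16 10 12)|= 6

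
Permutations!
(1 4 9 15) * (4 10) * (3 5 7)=(1 10 4 9 15)(3 5 7)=[0, 10, 2, 5, 9, 7, 6, 3, 8, 15, 4, 11, 12, 13, 14, 1]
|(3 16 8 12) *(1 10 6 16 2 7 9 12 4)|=30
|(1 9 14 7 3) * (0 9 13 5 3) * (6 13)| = |(0 9 14 7)(1 6 13 5 3)| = 20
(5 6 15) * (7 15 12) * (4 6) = (4 6 12 7 15 5) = [0, 1, 2, 3, 6, 4, 12, 15, 8, 9, 10, 11, 7, 13, 14, 5]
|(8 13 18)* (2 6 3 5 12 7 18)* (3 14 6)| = 8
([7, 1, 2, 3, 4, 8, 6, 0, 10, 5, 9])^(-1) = [7, 1, 2, 3, 4, 9, 6, 0, 5, 10, 8]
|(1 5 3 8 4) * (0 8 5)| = 4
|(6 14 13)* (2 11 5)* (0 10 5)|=|(0 10 5 2 11)(6 14 13)|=15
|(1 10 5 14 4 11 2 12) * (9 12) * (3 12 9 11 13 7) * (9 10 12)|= 8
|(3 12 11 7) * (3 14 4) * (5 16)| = 6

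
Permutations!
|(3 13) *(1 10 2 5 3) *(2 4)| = 7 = |(1 10 4 2 5 3 13)|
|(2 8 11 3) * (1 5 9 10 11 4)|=9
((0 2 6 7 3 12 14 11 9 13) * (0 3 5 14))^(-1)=((0 2 6 7 5 14 11 9 13 3 12))^(-1)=(0 12 3 13 9 11 14 5 7 6 2)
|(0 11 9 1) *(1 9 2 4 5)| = |(0 11 2 4 5 1)| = 6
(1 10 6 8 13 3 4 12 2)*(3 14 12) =(1 10 6 8 13 14 12 2)(3 4) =[0, 10, 1, 4, 3, 5, 8, 7, 13, 9, 6, 11, 2, 14, 12]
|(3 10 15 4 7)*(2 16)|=|(2 16)(3 10 15 4 7)|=10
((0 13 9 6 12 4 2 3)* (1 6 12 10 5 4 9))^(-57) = (0 4 6)(1 3 5)(2 10 13)(9 12)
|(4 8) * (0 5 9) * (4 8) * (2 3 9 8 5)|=4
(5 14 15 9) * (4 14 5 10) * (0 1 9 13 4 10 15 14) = (0 1 9 15 13 4) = [1, 9, 2, 3, 0, 5, 6, 7, 8, 15, 10, 11, 12, 4, 14, 13]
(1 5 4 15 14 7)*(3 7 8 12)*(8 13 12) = (1 5 4 15 14 13 12 3 7) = [0, 5, 2, 7, 15, 4, 6, 1, 8, 9, 10, 11, 3, 12, 13, 14]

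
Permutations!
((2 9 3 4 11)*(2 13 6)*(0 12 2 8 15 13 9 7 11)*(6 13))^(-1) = (0 4 3 9 11 7 2 12)(6 15 8)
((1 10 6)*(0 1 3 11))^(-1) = (0 11 3 6 10 1)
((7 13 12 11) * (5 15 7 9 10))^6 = (5 9 12 7)(10 11 13 15)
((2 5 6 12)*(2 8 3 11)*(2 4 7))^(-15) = ((2 5 6 12 8 3 11 4 7))^(-15) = (2 12 11)(3 7 6)(4 5 8)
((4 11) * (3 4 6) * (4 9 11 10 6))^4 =((3 9 11 4 10 6))^4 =(3 10 11)(4 9 6)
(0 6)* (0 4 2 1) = (0 6 4 2 1) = [6, 0, 1, 3, 2, 5, 4]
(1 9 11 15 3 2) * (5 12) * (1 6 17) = (1 9 11 15 3 2 6 17)(5 12) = [0, 9, 6, 2, 4, 12, 17, 7, 8, 11, 10, 15, 5, 13, 14, 3, 16, 1]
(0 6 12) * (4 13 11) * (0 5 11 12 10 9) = (0 6 10 9)(4 13 12 5 11) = [6, 1, 2, 3, 13, 11, 10, 7, 8, 0, 9, 4, 5, 12]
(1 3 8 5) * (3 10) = (1 10 3 8 5) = [0, 10, 2, 8, 4, 1, 6, 7, 5, 9, 3]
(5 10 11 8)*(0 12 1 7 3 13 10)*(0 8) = (0 12 1 7 3 13 10 11)(5 8) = [12, 7, 2, 13, 4, 8, 6, 3, 5, 9, 11, 0, 1, 10]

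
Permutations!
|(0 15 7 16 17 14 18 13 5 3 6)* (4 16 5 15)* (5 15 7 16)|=|(0 4 5 3 6)(7 15 16 17 14 18 13)|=35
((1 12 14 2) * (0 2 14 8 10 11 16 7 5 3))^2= (0 1 8 11 7 3 2 12 10 16 5)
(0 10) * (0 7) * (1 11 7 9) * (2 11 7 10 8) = [8, 7, 11, 3, 4, 5, 6, 0, 2, 1, 9, 10] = (0 8 2 11 10 9 1 7)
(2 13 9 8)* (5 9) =(2 13 5 9 8) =[0, 1, 13, 3, 4, 9, 6, 7, 2, 8, 10, 11, 12, 5]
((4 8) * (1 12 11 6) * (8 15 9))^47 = ((1 12 11 6)(4 15 9 8))^47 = (1 6 11 12)(4 8 9 15)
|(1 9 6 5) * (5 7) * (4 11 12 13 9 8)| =10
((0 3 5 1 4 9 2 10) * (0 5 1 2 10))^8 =((0 3 1 4 9 10 5 2))^8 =(10)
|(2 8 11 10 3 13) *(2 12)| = |(2 8 11 10 3 13 12)| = 7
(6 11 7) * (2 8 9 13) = (2 8 9 13)(6 11 7) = [0, 1, 8, 3, 4, 5, 11, 6, 9, 13, 10, 7, 12, 2]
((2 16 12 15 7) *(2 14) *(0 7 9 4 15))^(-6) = ((0 7 14 2 16 12)(4 15 9))^(-6) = (16)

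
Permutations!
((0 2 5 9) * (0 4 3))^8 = (0 5 4)(2 9 3)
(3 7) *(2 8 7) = (2 8 7 3) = [0, 1, 8, 2, 4, 5, 6, 3, 7]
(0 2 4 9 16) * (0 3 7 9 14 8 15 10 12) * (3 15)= (0 2 4 14 8 3 7 9 16 15 10 12)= [2, 1, 4, 7, 14, 5, 6, 9, 3, 16, 12, 11, 0, 13, 8, 10, 15]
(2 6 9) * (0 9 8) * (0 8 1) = (0 9 2 6 1) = [9, 0, 6, 3, 4, 5, 1, 7, 8, 2]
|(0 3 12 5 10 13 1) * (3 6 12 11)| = |(0 6 12 5 10 13 1)(3 11)| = 14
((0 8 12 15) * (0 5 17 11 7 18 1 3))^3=((0 8 12 15 5 17 11 7 18 1 3))^3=(0 15 11 1 8 5 7 3 12 17 18)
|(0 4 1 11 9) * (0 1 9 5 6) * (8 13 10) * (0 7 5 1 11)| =|(0 4 9 11 1)(5 6 7)(8 13 10)| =15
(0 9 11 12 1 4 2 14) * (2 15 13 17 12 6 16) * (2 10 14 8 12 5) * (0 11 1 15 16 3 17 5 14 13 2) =(0 9 1 4 16 10 13 5)(2 8 12 15)(3 17 14 11 6) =[9, 4, 8, 17, 16, 0, 3, 7, 12, 1, 13, 6, 15, 5, 11, 2, 10, 14]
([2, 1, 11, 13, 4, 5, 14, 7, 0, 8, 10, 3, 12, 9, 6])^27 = [8, 1, 0, 11, 4, 5, 14, 7, 9, 13, 10, 2, 12, 3, 6]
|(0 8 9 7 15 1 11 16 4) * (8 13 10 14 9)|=11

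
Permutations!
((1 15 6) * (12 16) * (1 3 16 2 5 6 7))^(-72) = (16)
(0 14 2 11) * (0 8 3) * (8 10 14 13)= (0 13 8 3)(2 11 10 14)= [13, 1, 11, 0, 4, 5, 6, 7, 3, 9, 14, 10, 12, 8, 2]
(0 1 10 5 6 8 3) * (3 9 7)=(0 1 10 5 6 8 9 7 3)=[1, 10, 2, 0, 4, 6, 8, 3, 9, 7, 5]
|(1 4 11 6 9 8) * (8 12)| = 7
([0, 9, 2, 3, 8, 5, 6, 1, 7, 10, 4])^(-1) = (1 7 8 4 10 9)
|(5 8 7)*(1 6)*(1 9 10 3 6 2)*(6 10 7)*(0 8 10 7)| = 4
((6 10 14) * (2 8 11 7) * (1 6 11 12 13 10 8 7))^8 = (14)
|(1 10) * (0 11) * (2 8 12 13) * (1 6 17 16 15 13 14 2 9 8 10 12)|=|(0 11)(1 12 14 2 10 6 17 16 15 13 9 8)|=12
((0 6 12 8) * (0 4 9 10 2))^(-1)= ((0 6 12 8 4 9 10 2))^(-1)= (0 2 10 9 4 8 12 6)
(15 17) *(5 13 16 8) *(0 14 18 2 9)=(0 14 18 2 9)(5 13 16 8)(15 17)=[14, 1, 9, 3, 4, 13, 6, 7, 5, 0, 10, 11, 12, 16, 18, 17, 8, 15, 2]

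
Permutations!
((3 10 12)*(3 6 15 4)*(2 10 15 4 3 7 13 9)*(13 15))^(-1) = ((2 10 12 6 4 7 15 3 13 9))^(-1) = (2 9 13 3 15 7 4 6 12 10)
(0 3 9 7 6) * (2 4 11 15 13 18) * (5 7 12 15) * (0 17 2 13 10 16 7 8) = (0 3 9 12 15 10 16 7 6 17 2 4 11 5 8)(13 18) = [3, 1, 4, 9, 11, 8, 17, 6, 0, 12, 16, 5, 15, 18, 14, 10, 7, 2, 13]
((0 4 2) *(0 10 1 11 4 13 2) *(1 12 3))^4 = (0 12 4 10 11 2 1 13 3)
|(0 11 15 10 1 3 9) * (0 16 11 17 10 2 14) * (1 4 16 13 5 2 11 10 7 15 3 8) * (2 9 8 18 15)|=|(0 17 7 2 14)(1 18 15 11 3 8)(4 16 10)(5 9 13)|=30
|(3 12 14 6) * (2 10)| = |(2 10)(3 12 14 6)| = 4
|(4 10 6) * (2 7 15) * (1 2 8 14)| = 6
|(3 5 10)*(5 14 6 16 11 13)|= 8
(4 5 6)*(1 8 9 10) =[0, 8, 2, 3, 5, 6, 4, 7, 9, 10, 1] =(1 8 9 10)(4 5 6)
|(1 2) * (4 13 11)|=6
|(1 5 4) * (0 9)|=6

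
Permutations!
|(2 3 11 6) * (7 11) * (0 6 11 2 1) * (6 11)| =|(0 11 6 1)(2 3 7)| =12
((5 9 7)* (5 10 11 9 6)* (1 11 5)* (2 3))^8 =((1 11 9 7 10 5 6)(2 3))^8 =(1 11 9 7 10 5 6)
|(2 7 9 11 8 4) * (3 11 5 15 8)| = 14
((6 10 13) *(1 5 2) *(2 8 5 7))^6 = (13)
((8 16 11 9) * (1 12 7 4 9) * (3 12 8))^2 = ((1 8 16 11)(3 12 7 4 9))^2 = (1 16)(3 7 9 12 4)(8 11)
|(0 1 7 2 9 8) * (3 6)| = 6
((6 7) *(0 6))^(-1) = (0 7 6)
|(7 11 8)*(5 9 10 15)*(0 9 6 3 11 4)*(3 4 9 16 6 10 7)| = |(0 16 6 4)(3 11 8)(5 10 15)(7 9)| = 12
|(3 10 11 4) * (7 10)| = |(3 7 10 11 4)| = 5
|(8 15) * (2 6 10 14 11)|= |(2 6 10 14 11)(8 15)|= 10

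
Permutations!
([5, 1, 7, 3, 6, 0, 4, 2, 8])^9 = (8)(0 5)(2 7)(4 6)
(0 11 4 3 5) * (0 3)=[11, 1, 2, 5, 0, 3, 6, 7, 8, 9, 10, 4]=(0 11 4)(3 5)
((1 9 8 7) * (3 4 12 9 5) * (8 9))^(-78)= ((1 5 3 4 12 8 7))^(-78)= (1 7 8 12 4 3 5)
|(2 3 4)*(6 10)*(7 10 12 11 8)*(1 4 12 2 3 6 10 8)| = 10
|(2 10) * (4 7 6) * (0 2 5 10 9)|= 6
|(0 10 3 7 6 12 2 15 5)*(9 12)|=10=|(0 10 3 7 6 9 12 2 15 5)|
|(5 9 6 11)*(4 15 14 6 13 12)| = |(4 15 14 6 11 5 9 13 12)| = 9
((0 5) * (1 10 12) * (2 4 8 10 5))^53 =(0 12 4 5 10 2 1 8)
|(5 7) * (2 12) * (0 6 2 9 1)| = 6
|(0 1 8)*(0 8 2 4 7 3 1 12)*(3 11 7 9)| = |(0 12)(1 2 4 9 3)(7 11)| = 10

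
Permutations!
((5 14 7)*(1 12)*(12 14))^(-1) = (1 12 5 7 14)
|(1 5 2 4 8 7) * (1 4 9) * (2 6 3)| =6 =|(1 5 6 3 2 9)(4 8 7)|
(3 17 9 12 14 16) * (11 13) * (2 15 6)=(2 15 6)(3 17 9 12 14 16)(11 13)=[0, 1, 15, 17, 4, 5, 2, 7, 8, 12, 10, 13, 14, 11, 16, 6, 3, 9]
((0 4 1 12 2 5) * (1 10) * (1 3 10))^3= ((0 4 1 12 2 5)(3 10))^3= (0 12)(1 5)(2 4)(3 10)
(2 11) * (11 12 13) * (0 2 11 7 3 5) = [2, 1, 12, 5, 4, 0, 6, 3, 8, 9, 10, 11, 13, 7] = (0 2 12 13 7 3 5)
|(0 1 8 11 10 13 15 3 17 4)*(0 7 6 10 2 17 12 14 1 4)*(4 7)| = 14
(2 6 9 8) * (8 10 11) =(2 6 9 10 11 8) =[0, 1, 6, 3, 4, 5, 9, 7, 2, 10, 11, 8]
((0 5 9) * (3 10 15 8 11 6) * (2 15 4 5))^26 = ((0 2 15 8 11 6 3 10 4 5 9))^26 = (0 11 4 2 6 5 15 3 9 8 10)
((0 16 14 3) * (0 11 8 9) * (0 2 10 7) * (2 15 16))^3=((0 2 10 7)(3 11 8 9 15 16 14))^3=(0 7 10 2)(3 9 14 8 16 11 15)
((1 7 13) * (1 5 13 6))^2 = (13)(1 6 7)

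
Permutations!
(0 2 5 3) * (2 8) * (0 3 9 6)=(0 8 2 5 9 6)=[8, 1, 5, 3, 4, 9, 0, 7, 2, 6]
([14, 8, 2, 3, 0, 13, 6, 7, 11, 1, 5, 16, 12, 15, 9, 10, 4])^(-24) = [0, 1, 2, 3, 4, 5, 6, 7, 8, 9, 10, 11, 12, 13, 14, 15, 16]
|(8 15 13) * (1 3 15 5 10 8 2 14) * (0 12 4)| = |(0 12 4)(1 3 15 13 2 14)(5 10 8)| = 6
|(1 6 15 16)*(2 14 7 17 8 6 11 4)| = 11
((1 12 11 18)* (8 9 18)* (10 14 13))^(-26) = (1 9 11)(8 12 18)(10 14 13)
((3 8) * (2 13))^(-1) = ((2 13)(3 8))^(-1) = (2 13)(3 8)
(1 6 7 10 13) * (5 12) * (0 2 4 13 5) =(0 2 4 13 1 6 7 10 5 12) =[2, 6, 4, 3, 13, 12, 7, 10, 8, 9, 5, 11, 0, 1]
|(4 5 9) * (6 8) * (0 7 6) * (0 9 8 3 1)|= 20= |(0 7 6 3 1)(4 5 8 9)|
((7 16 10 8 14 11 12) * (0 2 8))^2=(0 8 11 7 10 2 14 12 16)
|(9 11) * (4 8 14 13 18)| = 10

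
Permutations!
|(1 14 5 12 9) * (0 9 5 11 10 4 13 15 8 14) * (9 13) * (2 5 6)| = 20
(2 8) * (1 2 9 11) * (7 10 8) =(1 2 7 10 8 9 11) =[0, 2, 7, 3, 4, 5, 6, 10, 9, 11, 8, 1]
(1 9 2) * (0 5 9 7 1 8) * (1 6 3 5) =(0 1 7 6 3 5 9 2 8) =[1, 7, 8, 5, 4, 9, 3, 6, 0, 2]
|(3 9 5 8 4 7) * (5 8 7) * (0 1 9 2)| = 9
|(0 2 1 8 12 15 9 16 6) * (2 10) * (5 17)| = |(0 10 2 1 8 12 15 9 16 6)(5 17)| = 10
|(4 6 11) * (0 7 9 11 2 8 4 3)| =20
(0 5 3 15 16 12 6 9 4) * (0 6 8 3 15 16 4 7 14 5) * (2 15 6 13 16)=(2 15 4 13 16 12 8 3)(5 6 9 7 14)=[0, 1, 15, 2, 13, 6, 9, 14, 3, 7, 10, 11, 8, 16, 5, 4, 12]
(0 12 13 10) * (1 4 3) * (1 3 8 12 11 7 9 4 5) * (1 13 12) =(0 11 7 9 4 8 1 5 13 10) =[11, 5, 2, 3, 8, 13, 6, 9, 1, 4, 0, 7, 12, 10]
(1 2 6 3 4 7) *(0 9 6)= (0 9 6 3 4 7 1 2)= [9, 2, 0, 4, 7, 5, 3, 1, 8, 6]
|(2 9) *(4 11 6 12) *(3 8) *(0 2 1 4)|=8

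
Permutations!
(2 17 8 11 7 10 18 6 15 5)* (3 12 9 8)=(2 17 3 12 9 8 11 7 10 18 6 15 5)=[0, 1, 17, 12, 4, 2, 15, 10, 11, 8, 18, 7, 9, 13, 14, 5, 16, 3, 6]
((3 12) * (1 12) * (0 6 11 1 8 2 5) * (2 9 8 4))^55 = ((0 6 11 1 12 3 4 2 5)(8 9))^55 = (0 6 11 1 12 3 4 2 5)(8 9)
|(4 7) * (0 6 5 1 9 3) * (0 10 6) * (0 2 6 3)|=|(0 2 6 5 1 9)(3 10)(4 7)|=6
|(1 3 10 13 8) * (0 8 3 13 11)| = |(0 8 1 13 3 10 11)| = 7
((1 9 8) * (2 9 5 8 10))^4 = ((1 5 8)(2 9 10))^4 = (1 5 8)(2 9 10)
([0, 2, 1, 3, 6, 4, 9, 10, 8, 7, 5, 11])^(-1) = (11)(1 2)(4 5 10 7 9 6)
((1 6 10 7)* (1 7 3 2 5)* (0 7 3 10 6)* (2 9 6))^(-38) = (10)(0 3 6 5)(1 7 9 2)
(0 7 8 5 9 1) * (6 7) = (0 6 7 8 5 9 1) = [6, 0, 2, 3, 4, 9, 7, 8, 5, 1]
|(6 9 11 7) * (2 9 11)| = 6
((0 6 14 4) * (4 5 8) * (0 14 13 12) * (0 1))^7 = (0 13 1 6 12)(4 8 5 14)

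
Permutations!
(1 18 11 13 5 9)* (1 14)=(1 18 11 13 5 9 14)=[0, 18, 2, 3, 4, 9, 6, 7, 8, 14, 10, 13, 12, 5, 1, 15, 16, 17, 11]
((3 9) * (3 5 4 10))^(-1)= ((3 9 5 4 10))^(-1)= (3 10 4 5 9)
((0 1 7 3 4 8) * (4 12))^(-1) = (0 8 4 12 3 7 1)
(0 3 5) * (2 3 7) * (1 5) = [7, 5, 3, 1, 4, 0, 6, 2] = (0 7 2 3 1 5)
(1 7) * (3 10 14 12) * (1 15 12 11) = [0, 7, 2, 10, 4, 5, 6, 15, 8, 9, 14, 1, 3, 13, 11, 12] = (1 7 15 12 3 10 14 11)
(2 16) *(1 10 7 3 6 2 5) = (1 10 7 3 6 2 16 5) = [0, 10, 16, 6, 4, 1, 2, 3, 8, 9, 7, 11, 12, 13, 14, 15, 5]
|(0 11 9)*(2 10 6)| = |(0 11 9)(2 10 6)| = 3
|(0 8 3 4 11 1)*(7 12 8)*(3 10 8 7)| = 10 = |(0 3 4 11 1)(7 12)(8 10)|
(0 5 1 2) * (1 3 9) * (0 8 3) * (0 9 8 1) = (0 5 9)(1 2)(3 8) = [5, 2, 1, 8, 4, 9, 6, 7, 3, 0]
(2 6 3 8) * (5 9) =(2 6 3 8)(5 9) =[0, 1, 6, 8, 4, 9, 3, 7, 2, 5]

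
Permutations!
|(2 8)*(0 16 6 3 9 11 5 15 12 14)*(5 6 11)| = 10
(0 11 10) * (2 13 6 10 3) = [11, 1, 13, 2, 4, 5, 10, 7, 8, 9, 0, 3, 12, 6] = (0 11 3 2 13 6 10)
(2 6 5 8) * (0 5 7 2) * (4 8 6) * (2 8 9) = [5, 1, 4, 3, 9, 6, 7, 8, 0, 2] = (0 5 6 7 8)(2 4 9)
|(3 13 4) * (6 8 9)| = 3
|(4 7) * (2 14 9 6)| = 4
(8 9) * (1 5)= [0, 5, 2, 3, 4, 1, 6, 7, 9, 8]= (1 5)(8 9)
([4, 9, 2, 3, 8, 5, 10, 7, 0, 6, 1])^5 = [8, 9, 2, 3, 0, 5, 10, 7, 4, 6, 1]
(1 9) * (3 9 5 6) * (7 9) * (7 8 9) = (1 5 6 3 8 9) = [0, 5, 2, 8, 4, 6, 3, 7, 9, 1]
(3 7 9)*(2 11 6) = [0, 1, 11, 7, 4, 5, 2, 9, 8, 3, 10, 6] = (2 11 6)(3 7 9)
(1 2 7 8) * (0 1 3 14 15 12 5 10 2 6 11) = (0 1 6 11)(2 7 8 3 14 15 12 5 10) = [1, 6, 7, 14, 4, 10, 11, 8, 3, 9, 2, 0, 5, 13, 15, 12]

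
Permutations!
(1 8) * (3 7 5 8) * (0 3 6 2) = [3, 6, 0, 7, 4, 8, 2, 5, 1] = (0 3 7 5 8 1 6 2)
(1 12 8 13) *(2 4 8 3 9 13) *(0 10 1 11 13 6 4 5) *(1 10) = (0 1 12 3 9 6 4 8 2 5)(11 13) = [1, 12, 5, 9, 8, 0, 4, 7, 2, 6, 10, 13, 3, 11]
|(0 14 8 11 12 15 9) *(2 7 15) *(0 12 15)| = 9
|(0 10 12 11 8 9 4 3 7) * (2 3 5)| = 11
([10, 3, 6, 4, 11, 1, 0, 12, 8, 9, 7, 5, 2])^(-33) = [12, 4, 10, 11, 5, 3, 7, 6, 8, 9, 2, 1, 0]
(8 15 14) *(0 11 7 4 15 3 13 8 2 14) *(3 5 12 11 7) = (0 7 4 15)(2 14)(3 13 8 5 12 11) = [7, 1, 14, 13, 15, 12, 6, 4, 5, 9, 10, 3, 11, 8, 2, 0]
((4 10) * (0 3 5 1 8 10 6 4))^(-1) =((0 3 5 1 8 10)(4 6))^(-1) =(0 10 8 1 5 3)(4 6)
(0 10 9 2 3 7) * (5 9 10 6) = [6, 1, 3, 7, 4, 9, 5, 0, 8, 2, 10] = (10)(0 6 5 9 2 3 7)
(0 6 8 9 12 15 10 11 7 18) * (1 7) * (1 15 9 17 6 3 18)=(0 3 18)(1 7)(6 8 17)(9 12)(10 11 15)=[3, 7, 2, 18, 4, 5, 8, 1, 17, 12, 11, 15, 9, 13, 14, 10, 16, 6, 0]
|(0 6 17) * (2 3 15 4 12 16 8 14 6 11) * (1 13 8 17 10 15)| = |(0 11 2 3 1 13 8 14 6 10 15 4 12 16 17)| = 15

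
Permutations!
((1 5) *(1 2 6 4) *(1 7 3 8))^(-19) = ((1 5 2 6 4 7 3 8))^(-19) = (1 7 2 8 4 5 3 6)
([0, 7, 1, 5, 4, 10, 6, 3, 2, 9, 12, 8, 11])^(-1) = (1 2 8 11 12 10 5 3 7)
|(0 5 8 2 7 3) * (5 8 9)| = |(0 8 2 7 3)(5 9)| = 10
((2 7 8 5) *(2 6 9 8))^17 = ((2 7)(5 6 9 8))^17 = (2 7)(5 6 9 8)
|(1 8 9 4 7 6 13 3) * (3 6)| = 6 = |(1 8 9 4 7 3)(6 13)|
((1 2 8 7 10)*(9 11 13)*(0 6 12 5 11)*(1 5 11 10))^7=((0 6 12 11 13 9)(1 2 8 7)(5 10))^7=(0 6 12 11 13 9)(1 7 8 2)(5 10)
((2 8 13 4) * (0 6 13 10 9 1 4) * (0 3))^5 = ((0 6 13 3)(1 4 2 8 10 9))^5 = (0 6 13 3)(1 9 10 8 2 4)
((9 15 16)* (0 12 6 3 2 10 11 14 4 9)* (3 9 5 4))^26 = ((0 12 6 9 15 16)(2 10 11 14 3)(4 5))^26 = (0 6 15)(2 10 11 14 3)(9 16 12)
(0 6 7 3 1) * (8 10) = (0 6 7 3 1)(8 10) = [6, 0, 2, 1, 4, 5, 7, 3, 10, 9, 8]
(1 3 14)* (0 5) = (0 5)(1 3 14) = [5, 3, 2, 14, 4, 0, 6, 7, 8, 9, 10, 11, 12, 13, 1]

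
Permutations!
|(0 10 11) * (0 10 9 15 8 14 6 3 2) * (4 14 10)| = |(0 9 15 8 10 11 4 14 6 3 2)| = 11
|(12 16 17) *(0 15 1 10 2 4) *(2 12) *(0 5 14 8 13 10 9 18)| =10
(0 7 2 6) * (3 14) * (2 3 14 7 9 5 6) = [9, 1, 2, 7, 4, 6, 0, 3, 8, 5, 10, 11, 12, 13, 14] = (14)(0 9 5 6)(3 7)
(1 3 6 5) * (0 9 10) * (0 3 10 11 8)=(0 9 11 8)(1 10 3 6 5)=[9, 10, 2, 6, 4, 1, 5, 7, 0, 11, 3, 8]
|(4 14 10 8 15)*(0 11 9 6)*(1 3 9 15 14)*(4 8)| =|(0 11 15 8 14 10 4 1 3 9 6)| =11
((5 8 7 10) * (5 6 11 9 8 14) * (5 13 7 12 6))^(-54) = ((5 14 13 7 10)(6 11 9 8 12))^(-54) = (5 14 13 7 10)(6 11 9 8 12)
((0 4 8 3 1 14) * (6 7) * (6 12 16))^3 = (0 3)(1 4)(6 16 12 7)(8 14) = ((0 4 8 3 1 14)(6 7 12 16))^3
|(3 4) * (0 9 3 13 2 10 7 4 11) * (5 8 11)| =30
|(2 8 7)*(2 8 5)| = 2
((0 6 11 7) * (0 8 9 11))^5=(0 6)(7 8 9 11)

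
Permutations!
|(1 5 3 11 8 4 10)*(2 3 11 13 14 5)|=10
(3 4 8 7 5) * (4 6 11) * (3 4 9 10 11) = [0, 1, 2, 6, 8, 4, 3, 5, 7, 10, 11, 9] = (3 6)(4 8 7 5)(9 10 11)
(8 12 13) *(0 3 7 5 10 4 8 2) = (0 3 7 5 10 4 8 12 13 2) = [3, 1, 0, 7, 8, 10, 6, 5, 12, 9, 4, 11, 13, 2]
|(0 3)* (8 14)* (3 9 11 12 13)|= |(0 9 11 12 13 3)(8 14)|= 6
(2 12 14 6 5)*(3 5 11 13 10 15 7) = (2 12 14 6 11 13 10 15 7 3 5) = [0, 1, 12, 5, 4, 2, 11, 3, 8, 9, 15, 13, 14, 10, 6, 7]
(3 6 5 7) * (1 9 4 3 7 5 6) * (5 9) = [0, 5, 2, 1, 3, 9, 6, 7, 8, 4] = (1 5 9 4 3)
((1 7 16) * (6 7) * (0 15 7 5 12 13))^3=((0 15 7 16 1 6 5 12 13))^3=(0 16 5)(1 12 15)(6 13 7)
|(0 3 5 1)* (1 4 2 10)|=|(0 3 5 4 2 10 1)|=7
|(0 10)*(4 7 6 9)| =4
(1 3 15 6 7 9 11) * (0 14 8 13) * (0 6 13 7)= (0 14 8 7 9 11 1 3 15 13 6)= [14, 3, 2, 15, 4, 5, 0, 9, 7, 11, 10, 1, 12, 6, 8, 13]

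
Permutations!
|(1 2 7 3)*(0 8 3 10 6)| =8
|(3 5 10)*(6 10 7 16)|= |(3 5 7 16 6 10)|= 6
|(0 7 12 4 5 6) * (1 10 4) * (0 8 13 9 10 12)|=14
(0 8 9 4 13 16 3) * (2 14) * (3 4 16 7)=[8, 1, 14, 0, 13, 5, 6, 3, 9, 16, 10, 11, 12, 7, 2, 15, 4]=(0 8 9 16 4 13 7 3)(2 14)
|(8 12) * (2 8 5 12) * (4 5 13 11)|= 10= |(2 8)(4 5 12 13 11)|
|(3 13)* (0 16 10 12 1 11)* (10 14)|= |(0 16 14 10 12 1 11)(3 13)|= 14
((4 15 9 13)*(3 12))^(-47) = (3 12)(4 15 9 13) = ((3 12)(4 15 9 13))^(-47)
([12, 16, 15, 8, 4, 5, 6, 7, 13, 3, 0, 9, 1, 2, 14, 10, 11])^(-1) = [10, 12, 13, 9, 4, 5, 6, 7, 3, 11, 15, 16, 0, 8, 14, 2, 1]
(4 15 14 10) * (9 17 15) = (4 9 17 15 14 10) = [0, 1, 2, 3, 9, 5, 6, 7, 8, 17, 4, 11, 12, 13, 10, 14, 16, 15]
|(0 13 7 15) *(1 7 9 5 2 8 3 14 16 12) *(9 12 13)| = |(0 9 5 2 8 3 14 16 13 12 1 7 15)| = 13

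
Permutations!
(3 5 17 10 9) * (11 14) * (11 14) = (3 5 17 10 9) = [0, 1, 2, 5, 4, 17, 6, 7, 8, 3, 9, 11, 12, 13, 14, 15, 16, 10]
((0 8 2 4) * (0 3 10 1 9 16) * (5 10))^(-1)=((0 8 2 4 3 5 10 1 9 16))^(-1)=(0 16 9 1 10 5 3 4 2 8)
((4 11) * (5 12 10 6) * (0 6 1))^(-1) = ((0 6 5 12 10 1)(4 11))^(-1) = (0 1 10 12 5 6)(4 11)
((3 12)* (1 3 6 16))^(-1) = (1 16 6 12 3) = ((1 3 12 6 16))^(-1)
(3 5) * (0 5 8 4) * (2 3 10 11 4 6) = (0 5 10 11 4)(2 3 8 6) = [5, 1, 3, 8, 0, 10, 2, 7, 6, 9, 11, 4]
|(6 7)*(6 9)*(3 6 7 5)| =|(3 6 5)(7 9)| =6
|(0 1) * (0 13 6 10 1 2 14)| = 12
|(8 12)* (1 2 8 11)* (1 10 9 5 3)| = 9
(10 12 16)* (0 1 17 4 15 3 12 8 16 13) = (0 1 17 4 15 3 12 13)(8 16 10) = [1, 17, 2, 12, 15, 5, 6, 7, 16, 9, 8, 11, 13, 0, 14, 3, 10, 4]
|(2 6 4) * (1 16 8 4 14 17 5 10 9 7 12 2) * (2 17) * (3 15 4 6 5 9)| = 44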